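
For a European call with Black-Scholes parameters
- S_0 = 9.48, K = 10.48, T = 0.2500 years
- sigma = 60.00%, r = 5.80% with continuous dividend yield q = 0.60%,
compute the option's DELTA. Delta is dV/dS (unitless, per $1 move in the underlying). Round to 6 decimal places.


Answer: Delta = 0.443290

Derivation:
d1 = -0.1409478754; d2 = -0.4409478754
phi(d1) = 0.3949991425; exp(-qT) = 0.9985011244; exp(-rT) = 0.9856046187
N(d1) = 0.4439555603
Delta = exp(-qT) * N(d1) = 0.9985011244 * 0.4439555603 = 0.443290


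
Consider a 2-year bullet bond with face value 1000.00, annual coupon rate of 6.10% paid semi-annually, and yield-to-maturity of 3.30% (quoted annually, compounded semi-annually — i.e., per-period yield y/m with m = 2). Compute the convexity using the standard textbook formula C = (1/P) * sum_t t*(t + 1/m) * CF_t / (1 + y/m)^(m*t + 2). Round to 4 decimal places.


Coupon per period c = face * coupon_rate / m = 30.500000
Periods per year m = 2; per-period yield y/m = 0.016500
Number of cashflows N = 4
Cashflows (t years, CF_t, discount factor 1/(1+y/m)^(m*t), PV):
  t = 0.5000: CF_t = 30.500000, DF = 0.983768, PV = 30.004919
  t = 1.0000: CF_t = 30.500000, DF = 0.967799, PV = 29.517874
  t = 1.5000: CF_t = 30.500000, DF = 0.952090, PV = 29.038735
  t = 2.0000: CF_t = 1030.500000, DF = 0.936635, PV = 965.202558
Price P = sum_t PV_t = 1053.764086
Convexity numerator sum_t t*(t + 1/m) * CF_t / (1+y/m)^(m*t + 2):
  t = 0.5000: term = 14.519367
  t = 1.0000: term = 42.851060
  t = 1.5000: term = 84.310988
  t = 2.0000: term = 4670.611051
Convexity = (1/P) * sum = 4812.292467 / 1053.764086 = 4.566765

Answer: Convexity = 4.5668


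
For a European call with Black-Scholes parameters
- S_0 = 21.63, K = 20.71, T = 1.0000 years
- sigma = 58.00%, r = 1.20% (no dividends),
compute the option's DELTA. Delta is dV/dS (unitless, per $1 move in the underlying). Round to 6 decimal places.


d1 = 0.3856285596; d2 = -0.1943714404
phi(d1) = 0.3703550177; exp(-qT) = 1.0000000000; exp(-rT) = 0.9880717129
N(d1) = 0.6501141106
Delta = exp(-qT) * N(d1) = 1.0000000000 * 0.6501141106 = 0.650114

Answer: Delta = 0.650114


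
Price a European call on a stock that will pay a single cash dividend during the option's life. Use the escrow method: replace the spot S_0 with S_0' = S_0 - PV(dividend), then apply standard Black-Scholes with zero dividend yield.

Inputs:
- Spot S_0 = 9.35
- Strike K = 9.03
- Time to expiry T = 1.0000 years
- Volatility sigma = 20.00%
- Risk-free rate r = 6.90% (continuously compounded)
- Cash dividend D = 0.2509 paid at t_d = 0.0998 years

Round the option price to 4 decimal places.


PV(D) = D * exp(-r * t_d) = 0.2509 * 0.99313746 = 0.24917819
S_0' = S_0 - PV(D) = 9.3500 - 0.24917819 = 9.10082181
d1 = (ln(S_0'/K) + (r + sigma^2/2)*T) / (sigma*sqrt(T)) = 0.48406176
d2 = d1 - sigma*sqrt(T) = 0.28406176
exp(-rT) = 0.93332668
N(d1) = 0.68582898; N(d2) = 0.61181847
C = S_0' * N(d1) - K * exp(-rT) * N(d2) = 9.10082181 * 0.68582898 - 9.0300 * 0.93332668 * 0.61181847 = 1.0852

Answer: Price = 1.0852


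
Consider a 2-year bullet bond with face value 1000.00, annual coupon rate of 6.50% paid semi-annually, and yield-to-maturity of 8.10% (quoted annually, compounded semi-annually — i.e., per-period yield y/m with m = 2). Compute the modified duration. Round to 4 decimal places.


Answer: Modified duration = 1.8318

Derivation:
Coupon per period c = face * coupon_rate / m = 32.500000
Periods per year m = 2; per-period yield y/m = 0.040500
Number of cashflows N = 4
Cashflows (t years, CF_t, discount factor 1/(1+y/m)^(m*t), PV):
  t = 0.5000: CF_t = 32.500000, DF = 0.961076, PV = 31.234983
  t = 1.0000: CF_t = 32.500000, DF = 0.923668, PV = 30.019205
  t = 1.5000: CF_t = 32.500000, DF = 0.887715, PV = 28.850750
  t = 2.0000: CF_t = 1032.500000, DF = 0.853162, PV = 880.890086
Price P = sum_t PV_t = 970.995024
First compute Macaulay numerator sum_t t * PV_t:
  t * PV_t at t = 0.5000: 15.617492
  t * PV_t at t = 1.0000: 30.019205
  t * PV_t at t = 1.5000: 43.276125
  t * PV_t at t = 2.0000: 1761.780172
Macaulay duration D = 1850.692994 / 970.995024 = 1.905976
Modified duration = D / (1 + y/m) = 1.905976 / (1 + 0.040500) = 1.831788


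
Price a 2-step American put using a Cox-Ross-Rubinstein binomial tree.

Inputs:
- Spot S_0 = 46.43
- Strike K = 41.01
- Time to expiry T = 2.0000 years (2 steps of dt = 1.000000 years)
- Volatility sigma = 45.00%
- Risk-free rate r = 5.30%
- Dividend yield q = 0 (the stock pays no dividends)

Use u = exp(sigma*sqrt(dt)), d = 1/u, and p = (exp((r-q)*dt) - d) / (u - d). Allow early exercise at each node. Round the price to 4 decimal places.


Answer: Price = V(0,0) = 6.0691

Derivation:
dt = T/N = 1.000000
u = exp(sigma*sqrt(dt)) = 1.568312; d = 1/u = 0.637628
p = (exp((r-q)*dt) - d) / (u - d) = 0.447844
Discount per step: exp(-r*dt) = 0.948380
Stock lattice S(k, i) with i counting down-moves:
  k=0: S(0,0) = 46.4300
  k=1: S(1,0) = 72.8167; S(1,1) = 29.6051
  k=2: S(2,0) = 114.1994; S(2,1) = 46.4300; S(2,2) = 18.8770
Terminal payoffs V(N, i) = max(K - S_T, 0):
  V(2,0) = 0.000000; V(2,1) = 0.000000; V(2,2) = 22.132971
Backward induction: V(k, i) = exp(-r*dt) * [p * V(k+1, i) + (1-p) * V(k+1, i+1)]; then take max(V_cont, immediate exercise) for American.
  V(1,0) = exp(-r*dt) * [p*0.000000 + (1-p)*0.000000] = 0.000000; exercise = 0.000000; V(1,0) = max -> 0.000000
  V(1,1) = exp(-r*dt) * [p*0.000000 + (1-p)*22.132971] = 11.590007; exercise = 11.404925; V(1,1) = max -> 11.590007
  V(0,0) = exp(-r*dt) * [p*0.000000 + (1-p)*11.590007] = 6.069147; exercise = 0.000000; V(0,0) = max -> 6.069147


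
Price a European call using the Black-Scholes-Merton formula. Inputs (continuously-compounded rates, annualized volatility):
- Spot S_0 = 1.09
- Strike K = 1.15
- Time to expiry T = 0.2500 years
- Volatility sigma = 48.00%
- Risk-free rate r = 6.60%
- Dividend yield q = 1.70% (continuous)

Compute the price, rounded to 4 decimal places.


d1 = (ln(S/K) + (r - q + 0.5*sigma^2) * T) / (sigma * sqrt(T)) = -0.05222603
d2 = d1 - sigma * sqrt(T) = -0.29222603
exp(-rT) = 0.98363538; exp(-qT) = 0.99575902
C = S_0 * exp(-qT) * N(d1) - K * exp(-rT) * N(d2)
N(d1) = 0.47917430; N(d2) = 0.38505691
C = 1.0900 * 0.99575902 * 0.47917430 - 1.1500 * 0.98363538 * 0.38505691 = 0.0845

Answer: Price = 0.0845


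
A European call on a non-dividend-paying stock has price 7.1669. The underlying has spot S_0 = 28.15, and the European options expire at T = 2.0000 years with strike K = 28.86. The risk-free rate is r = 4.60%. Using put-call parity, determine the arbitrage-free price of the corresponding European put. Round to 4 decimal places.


Answer: Put price = 5.3403

Derivation:
Put-call parity: C - P = S_0 * exp(-qT) - K * exp(-rT).
S_0 * exp(-qT) = 28.1500 * 1.00000000 = 28.15000000
K * exp(-rT) = 28.8600 * 0.91210515 = 26.32335462
P = C - S*exp(-qT) + K*exp(-rT)
P = 7.1669 - 28.15000000 + 26.32335462 = 5.3403


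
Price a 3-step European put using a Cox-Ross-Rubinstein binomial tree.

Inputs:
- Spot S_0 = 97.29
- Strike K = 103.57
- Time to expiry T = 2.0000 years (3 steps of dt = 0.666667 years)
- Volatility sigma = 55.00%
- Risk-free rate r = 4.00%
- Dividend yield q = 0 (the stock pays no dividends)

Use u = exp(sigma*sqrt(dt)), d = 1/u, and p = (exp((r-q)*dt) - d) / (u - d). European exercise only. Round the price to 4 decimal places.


Answer: Price = V(0,0) = 30.4469

Derivation:
dt = T/N = 0.666667
u = exp(sigma*sqrt(dt)) = 1.566859; d = 1/u = 0.638219
p = (exp((r-q)*dt) - d) / (u - d) = 0.418683
Discount per step: exp(-r*dt) = 0.973686
Stock lattice S(k, i) with i counting down-moves:
  k=0: S(0,0) = 97.2900
  k=1: S(1,0) = 152.4397; S(1,1) = 62.0924
  k=2: S(2,0) = 238.8516; S(2,1) = 97.2900; S(2,2) = 39.6286
  k=3: S(3,0) = 374.2468; S(3,1) = 152.4397; S(3,2) = 62.0924; S(3,3) = 25.2917
Terminal payoffs V(N, i) = max(K - S_T, 0):
  V(3,0) = 0.000000; V(3,1) = 0.000000; V(3,2) = 41.477632; V(3,3) = 78.278286
Backward induction: V(k, i) = exp(-r*dt) * [p * V(k+1, i) + (1-p) * V(k+1, i+1)].
  V(2,0) = exp(-r*dt) * [p*0.000000 + (1-p)*0.000000] = 0.000000
  V(2,1) = exp(-r*dt) * [p*0.000000 + (1-p)*41.477632] = 23.477160
  V(2,2) = exp(-r*dt) * [p*41.477632 + (1-p)*78.278286] = 61.216077
  V(1,0) = exp(-r*dt) * [p*0.000000 + (1-p)*23.477160] = 13.288537
  V(1,1) = exp(-r*dt) * [p*23.477160 + (1-p)*61.216077] = 44.220350
  V(0,0) = exp(-r*dt) * [p*13.288537 + (1-p)*44.220350] = 30.446877


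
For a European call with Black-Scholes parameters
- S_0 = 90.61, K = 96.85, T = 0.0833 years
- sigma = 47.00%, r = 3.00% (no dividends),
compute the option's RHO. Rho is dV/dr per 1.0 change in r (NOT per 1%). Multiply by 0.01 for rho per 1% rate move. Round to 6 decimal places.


Answer: Rho = 2.369766

Derivation:
d1 = -0.4047125084; d2 = -0.5403626835
phi(d1) = 0.3675725222; exp(-qT) = 1.0000000000; exp(-rT) = 0.9975041199
N(d2) = 0.2944734687
Rho = K*T*exp(-rT)*N(d2) = 96.8500 * 0.0833 * 0.9975041199 * 0.2944734687 = 2.369766


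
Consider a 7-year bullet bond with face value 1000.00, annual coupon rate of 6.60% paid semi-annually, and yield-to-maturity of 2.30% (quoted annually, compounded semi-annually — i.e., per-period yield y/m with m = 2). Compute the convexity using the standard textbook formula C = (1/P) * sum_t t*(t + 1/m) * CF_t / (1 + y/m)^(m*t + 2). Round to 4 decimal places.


Answer: Convexity = 40.5101

Derivation:
Coupon per period c = face * coupon_rate / m = 33.000000
Periods per year m = 2; per-period yield y/m = 0.011500
Number of cashflows N = 14
Cashflows (t years, CF_t, discount factor 1/(1+y/m)^(m*t), PV):
  t = 0.5000: CF_t = 33.000000, DF = 0.988631, PV = 32.624815
  t = 1.0000: CF_t = 33.000000, DF = 0.977391, PV = 32.253895
  t = 1.5000: CF_t = 33.000000, DF = 0.966279, PV = 31.887192
  t = 2.0000: CF_t = 33.000000, DF = 0.955293, PV = 31.524659
  t = 2.5000: CF_t = 33.000000, DF = 0.944432, PV = 31.166247
  t = 3.0000: CF_t = 33.000000, DF = 0.933694, PV = 30.811910
  t = 3.5000: CF_t = 33.000000, DF = 0.923079, PV = 30.461601
  t = 4.0000: CF_t = 33.000000, DF = 0.912584, PV = 30.115276
  t = 4.5000: CF_t = 33.000000, DF = 0.902209, PV = 29.772887
  t = 5.0000: CF_t = 33.000000, DF = 0.891951, PV = 29.434392
  t = 5.5000: CF_t = 33.000000, DF = 0.881810, PV = 29.099745
  t = 6.0000: CF_t = 33.000000, DF = 0.871785, PV = 28.768903
  t = 6.5000: CF_t = 33.000000, DF = 0.861873, PV = 28.441822
  t = 7.0000: CF_t = 1033.000000, DF = 0.852075, PV = 880.192983
Price P = sum_t PV_t = 1276.556325
Convexity numerator sum_t t*(t + 1/m) * CF_t / (1+y/m)^(m*t + 2):
  t = 0.5000: term = 15.943596
  t = 1.0000: term = 47.286988
  t = 1.5000: term = 93.498740
  t = 2.0000: term = 154.059549
  t = 2.5000: term = 228.462010
  t = 3.0000: term = 316.210395
  t = 3.5000: term = 416.820425
  t = 4.0000: term = 529.819055
  t = 4.5000: term = 654.744260
  t = 5.0000: term = 791.144819
  t = 5.5000: term = 938.580112
  t = 6.0000: term = 1096.619912
  t = 6.5000: term = 1264.844189
  t = 7.0000: term = 45165.355320
Convexity = (1/P) * sum = 51713.389370 / 1276.556325 = 40.510073


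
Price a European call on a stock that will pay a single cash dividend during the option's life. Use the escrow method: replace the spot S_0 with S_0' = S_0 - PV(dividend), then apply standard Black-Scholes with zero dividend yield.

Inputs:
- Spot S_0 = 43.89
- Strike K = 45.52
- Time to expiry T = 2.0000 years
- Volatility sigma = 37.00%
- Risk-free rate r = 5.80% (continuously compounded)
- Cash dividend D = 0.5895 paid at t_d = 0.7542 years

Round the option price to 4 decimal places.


PV(D) = D * exp(-r * t_d) = 0.5895 * 0.95719935 = 0.56426902
S_0' = S_0 - PV(D) = 43.8900 - 0.56426902 = 43.32573098
d1 = (ln(S_0'/K) + (r + sigma^2/2)*T) / (sigma*sqrt(T)) = 0.38889902
d2 = d1 - sigma*sqrt(T) = -0.13436000
exp(-rT) = 0.89047522
N(d1) = 0.65132458; N(d2) = 0.44655895
C = S_0' * N(d1) - K * exp(-rT) * N(d2) = 43.32573098 * 0.65132458 - 45.5200 * 0.89047522 * 0.44655895 = 10.1181

Answer: Price = 10.1181


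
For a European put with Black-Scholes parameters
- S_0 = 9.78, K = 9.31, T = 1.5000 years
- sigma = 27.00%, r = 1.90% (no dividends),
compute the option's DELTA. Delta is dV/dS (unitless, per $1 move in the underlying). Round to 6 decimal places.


d1 = 0.4004625201; d2 = 0.0697814048
phi(d1) = 0.3682019743; exp(-qT) = 1.0000000000; exp(-rT) = 0.9719022941
N(-d1) = 0.3444079418
Delta = -exp(-qT) * N(-d1) = -1.0000000000 * 0.3444079418 = -0.344408

Answer: Delta = -0.344408


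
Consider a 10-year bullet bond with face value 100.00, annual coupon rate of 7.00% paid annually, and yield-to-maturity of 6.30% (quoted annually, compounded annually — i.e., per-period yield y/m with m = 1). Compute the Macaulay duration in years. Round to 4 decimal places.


Coupon per period c = face * coupon_rate / m = 7.000000
Periods per year m = 1; per-period yield y/m = 0.063000
Number of cashflows N = 10
Cashflows (t years, CF_t, discount factor 1/(1+y/m)^(m*t), PV):
  t = 1.0000: CF_t = 7.000000, DF = 0.940734, PV = 6.585136
  t = 2.0000: CF_t = 7.000000, DF = 0.884980, PV = 6.194860
  t = 3.0000: CF_t = 7.000000, DF = 0.832531, PV = 5.827714
  t = 4.0000: CF_t = 7.000000, DF = 0.783190, PV = 5.482328
  t = 5.0000: CF_t = 7.000000, DF = 0.736773, PV = 5.157411
  t = 6.0000: CF_t = 7.000000, DF = 0.693107, PV = 4.851750
  t = 7.0000: CF_t = 7.000000, DF = 0.652029, PV = 4.564205
  t = 8.0000: CF_t = 7.000000, DF = 0.613386, PV = 4.293702
  t = 9.0000: CF_t = 7.000000, DF = 0.577033, PV = 4.039231
  t = 10.0000: CF_t = 107.000000, DF = 0.542834, PV = 58.083280
Price P = sum_t PV_t = 105.079618
Macaulay numerator sum_t t * PV_t:
  t * PV_t at t = 1.0000: 6.585136
  t * PV_t at t = 2.0000: 12.389720
  t * PV_t at t = 3.0000: 17.483143
  t * PV_t at t = 4.0000: 21.929310
  t * PV_t at t = 5.0000: 25.787054
  t * PV_t at t = 6.0000: 29.110503
  t * PV_t at t = 7.0000: 31.949438
  t * PV_t at t = 8.0000: 34.349618
  t * PV_t at t = 9.0000: 36.353076
  t * PV_t at t = 10.0000: 580.832799
Macaulay duration D = (sum_t t * PV_t) / P = 796.769797 / 105.079618 = 7.582534

Answer: Macaulay duration = 7.5825 years


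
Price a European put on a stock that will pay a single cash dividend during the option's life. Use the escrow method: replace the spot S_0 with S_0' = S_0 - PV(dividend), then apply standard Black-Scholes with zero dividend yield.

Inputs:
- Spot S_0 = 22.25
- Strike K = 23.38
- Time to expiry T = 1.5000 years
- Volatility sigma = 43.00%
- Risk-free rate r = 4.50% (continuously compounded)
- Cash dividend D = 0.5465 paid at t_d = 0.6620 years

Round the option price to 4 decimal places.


Answer: Price = 4.5925

Derivation:
PV(D) = D * exp(-r * t_d) = 0.5465 * 0.97064935 = 0.53045987
S_0' = S_0 - PV(D) = 22.2500 - 0.53045987 = 21.71954013
d1 = (ln(S_0'/K) + (r + sigma^2/2)*T) / (sigma*sqrt(T)) = 0.25160696
d2 = d1 - sigma*sqrt(T) = -0.27503333
exp(-rT) = 0.93472772
N(-d1) = 0.40067244; N(-d2) = 0.60835468
P = K * exp(-rT) * N(-d2) - S_0' * N(-d1) = 23.3800 * 0.93472772 * 0.60835468 - 21.71954013 * 0.40067244 = 4.5925


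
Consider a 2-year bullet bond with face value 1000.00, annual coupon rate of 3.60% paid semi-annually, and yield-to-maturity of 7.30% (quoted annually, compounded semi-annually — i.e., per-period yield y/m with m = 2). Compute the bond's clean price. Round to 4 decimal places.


Answer: Price = 932.2893

Derivation:
Coupon per period c = face * coupon_rate / m = 18.000000
Periods per year m = 2; per-period yield y/m = 0.036500
Number of cashflows N = 4
Cashflows (t years, CF_t, discount factor 1/(1+y/m)^(m*t), PV):
  t = 0.5000: CF_t = 18.000000, DF = 0.964785, PV = 17.366136
  t = 1.0000: CF_t = 18.000000, DF = 0.930811, PV = 16.754593
  t = 1.5000: CF_t = 18.000000, DF = 0.898033, PV = 16.164586
  t = 2.0000: CF_t = 1018.000000, DF = 0.866409, PV = 882.003995
Price P = sum_t PV_t = 932.289310


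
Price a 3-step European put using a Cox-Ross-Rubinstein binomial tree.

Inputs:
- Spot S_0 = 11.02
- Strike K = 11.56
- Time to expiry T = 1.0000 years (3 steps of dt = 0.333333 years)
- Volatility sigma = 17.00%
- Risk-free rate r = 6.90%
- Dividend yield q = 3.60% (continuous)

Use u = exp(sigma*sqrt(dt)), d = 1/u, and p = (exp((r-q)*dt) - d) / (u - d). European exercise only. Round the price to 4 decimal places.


Answer: Price = V(0,0) = 0.8337

Derivation:
dt = T/N = 0.333333
u = exp(sigma*sqrt(dt)) = 1.103128; d = 1/u = 0.906513
p = (exp((r-q)*dt) - d) / (u - d) = 0.531738
Discount per step: exp(-r*dt) = 0.977262
Stock lattice S(k, i) with i counting down-moves:
  k=0: S(0,0) = 11.0200
  k=1: S(1,0) = 12.1565; S(1,1) = 9.9898
  k=2: S(2,0) = 13.4101; S(2,1) = 11.0200; S(2,2) = 9.0559
  k=3: S(3,0) = 14.7931; S(3,1) = 12.1565; S(3,2) = 9.9898; S(3,3) = 8.2093
Terminal payoffs V(N, i) = max(K - S_T, 0):
  V(3,0) = 0.000000; V(3,1) = 0.000000; V(3,2) = 1.570223; V(3,3) = 3.350737
Backward induction: V(k, i) = exp(-r*dt) * [p * V(k+1, i) + (1-p) * V(k+1, i+1)].
  V(2,0) = exp(-r*dt) * [p*0.000000 + (1-p)*0.000000] = 0.000000
  V(2,1) = exp(-r*dt) * [p*0.000000 + (1-p)*1.570223] = 0.718557
  V(2,2) = exp(-r*dt) * [p*1.570223 + (1-p)*3.350737] = 2.349309
  V(1,0) = exp(-r*dt) * [p*0.000000 + (1-p)*0.718557] = 0.328822
  V(1,1) = exp(-r*dt) * [p*0.718557 + (1-p)*2.349309] = 1.448475
  V(0,0) = exp(-r*dt) * [p*0.328822 + (1-p)*1.448475] = 0.833715


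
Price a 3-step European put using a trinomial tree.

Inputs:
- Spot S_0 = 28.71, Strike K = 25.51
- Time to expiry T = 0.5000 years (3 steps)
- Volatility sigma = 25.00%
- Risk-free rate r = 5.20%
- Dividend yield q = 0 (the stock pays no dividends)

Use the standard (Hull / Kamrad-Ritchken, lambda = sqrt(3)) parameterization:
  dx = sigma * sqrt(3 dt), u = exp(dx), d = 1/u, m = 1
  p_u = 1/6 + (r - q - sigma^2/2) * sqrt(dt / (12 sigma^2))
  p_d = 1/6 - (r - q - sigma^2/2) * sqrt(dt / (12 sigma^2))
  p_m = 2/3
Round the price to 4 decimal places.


Answer: Price = V(0,0) = 0.6034

Derivation:
dt = T/N = 0.166667; dx = sigma*sqrt(3*dt) = 0.176777
u = exp(dx) = 1.193365; d = 1/u = 0.837967
p_u = 0.176448, p_m = 0.666667, p_d = 0.156885
Discount per step: exp(-r*dt) = 0.991371
Stock lattice S(k, j) with j the centered position index:
  k=0: S(0,+0) = 28.7100
  k=1: S(1,-1) = 24.0580; S(1,+0) = 28.7100; S(1,+1) = 34.2615
  k=2: S(2,-2) = 20.1598; S(2,-1) = 24.0580; S(2,+0) = 28.7100; S(2,+1) = 34.2615; S(2,+2) = 40.8865
  k=3: S(3,-3) = 16.8933; S(3,-2) = 20.1598; S(3,-1) = 24.0580; S(3,+0) = 28.7100; S(3,+1) = 34.2615; S(3,+2) = 40.8865; S(3,+3) = 48.7924
Terminal payoffs V(N, j) = max(K - S_T, 0):
  V(3,-3) = 8.616728; V(3,-2) = 5.350168; V(3,-1) = 1.451971; V(3,+0) = 0.000000; V(3,+1) = 0.000000; V(3,+2) = 0.000000; V(3,+3) = 0.000000
Backward induction: V(k, j) = exp(-r*dt) * [p_u * V(k+1, j+1) + p_m * V(k+1, j) + p_d * V(k+1, j-1)]
  V(2,-2) = exp(-r*dt) * [p_u*1.451971 + p_m*5.350168 + p_d*8.616728] = 5.130158
  V(2,-1) = exp(-r*dt) * [p_u*0.000000 + p_m*1.451971 + p_d*5.350168] = 1.791746
  V(2,+0) = exp(-r*dt) * [p_u*0.000000 + p_m*0.000000 + p_d*1.451971] = 0.225827
  V(2,+1) = exp(-r*dt) * [p_u*0.000000 + p_m*0.000000 + p_d*0.000000] = 0.000000
  V(2,+2) = exp(-r*dt) * [p_u*0.000000 + p_m*0.000000 + p_d*0.000000] = 0.000000
  V(1,-1) = exp(-r*dt) * [p_u*0.225827 + p_m*1.791746 + p_d*5.130158] = 2.021592
  V(1,+0) = exp(-r*dt) * [p_u*0.000000 + p_m*0.225827 + p_d*1.791746] = 0.427924
  V(1,+1) = exp(-r*dt) * [p_u*0.000000 + p_m*0.000000 + p_d*0.225827] = 0.035123
  V(0,+0) = exp(-r*dt) * [p_u*0.035123 + p_m*0.427924 + p_d*2.021592] = 0.603386


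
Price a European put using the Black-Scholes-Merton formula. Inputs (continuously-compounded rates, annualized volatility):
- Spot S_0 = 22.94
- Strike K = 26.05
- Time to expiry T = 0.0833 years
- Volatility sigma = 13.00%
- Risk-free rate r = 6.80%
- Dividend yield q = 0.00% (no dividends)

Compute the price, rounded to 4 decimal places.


d1 = (ln(S/K) + (r - q + 0.5*sigma^2) * T) / (sigma * sqrt(T)) = -3.21872417
d2 = d1 - sigma * sqrt(T) = -3.25624443
exp(-rT) = 0.99435161; exp(-qT) = 1.00000000
P = K * exp(-rT) * N(-d2) - S_0 * exp(-qT) * N(-d1)
N(-d1) = 0.99935619; N(-d2) = 0.99943552
P = 26.0500 * 0.99435161 * 0.99943552 - 22.9400 * 1.00000000 * 0.99935619 = 2.9630

Answer: Price = 2.9630


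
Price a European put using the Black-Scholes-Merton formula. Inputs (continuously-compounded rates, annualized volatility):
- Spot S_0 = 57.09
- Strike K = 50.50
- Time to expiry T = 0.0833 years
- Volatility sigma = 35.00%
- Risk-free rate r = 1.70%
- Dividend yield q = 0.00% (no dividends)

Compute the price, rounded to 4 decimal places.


Answer: Price = 0.2866

Derivation:
d1 = (ln(S/K) + (r - q + 0.5*sigma^2) * T) / (sigma * sqrt(T)) = 1.27874541
d2 = d1 - sigma * sqrt(T) = 1.17772932
exp(-rT) = 0.99858490; exp(-qT) = 1.00000000
P = K * exp(-rT) * N(-d2) - S_0 * exp(-qT) * N(-d1)
N(-d1) = 0.10049336; N(-d2) = 0.11945227
P = 50.5000 * 0.99858490 * 0.11945227 - 57.0900 * 1.00000000 * 0.10049336 = 0.2866


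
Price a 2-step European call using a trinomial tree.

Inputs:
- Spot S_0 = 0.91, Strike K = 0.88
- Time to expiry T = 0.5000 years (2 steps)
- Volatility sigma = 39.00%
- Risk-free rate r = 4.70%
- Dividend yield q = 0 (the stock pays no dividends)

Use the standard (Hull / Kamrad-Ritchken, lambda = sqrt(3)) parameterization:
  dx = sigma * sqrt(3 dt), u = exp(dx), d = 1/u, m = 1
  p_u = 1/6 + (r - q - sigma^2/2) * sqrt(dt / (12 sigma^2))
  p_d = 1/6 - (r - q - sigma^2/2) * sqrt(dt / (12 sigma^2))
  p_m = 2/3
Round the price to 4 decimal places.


Answer: Price = V(0,0) = 0.1165

Derivation:
dt = T/N = 0.250000; dx = sigma*sqrt(3*dt) = 0.337750
u = exp(dx) = 1.401790; d = 1/u = 0.713374
p_u = 0.155915, p_m = 0.666667, p_d = 0.177418
Discount per step: exp(-r*dt) = 0.988319
Stock lattice S(k, j) with j the centered position index:
  k=0: S(0,+0) = 0.9100
  k=1: S(1,-1) = 0.6492; S(1,+0) = 0.9100; S(1,+1) = 1.2756
  k=2: S(2,-2) = 0.4631; S(2,-1) = 0.6492; S(2,+0) = 0.9100; S(2,+1) = 1.2756; S(2,+2) = 1.7882
Terminal payoffs V(N, j) = max(S_T - K, 0):
  V(2,-2) = 0.000000; V(2,-1) = 0.000000; V(2,+0) = 0.030000; V(2,+1) = 0.395629; V(2,+2) = 0.908164
Backward induction: V(k, j) = exp(-r*dt) * [p_u * V(k+1, j+1) + p_m * V(k+1, j) + p_d * V(k+1, j-1)]
  V(1,-1) = exp(-r*dt) * [p_u*0.030000 + p_m*0.000000 + p_d*0.000000] = 0.004623
  V(1,+0) = exp(-r*dt) * [p_u*0.395629 + p_m*0.030000 + p_d*0.000000] = 0.080730
  V(1,+1) = exp(-r*dt) * [p_u*0.908164 + p_m*0.395629 + p_d*0.030000] = 0.405875
  V(0,+0) = exp(-r*dt) * [p_u*0.405875 + p_m*0.080730 + p_d*0.004623] = 0.116545


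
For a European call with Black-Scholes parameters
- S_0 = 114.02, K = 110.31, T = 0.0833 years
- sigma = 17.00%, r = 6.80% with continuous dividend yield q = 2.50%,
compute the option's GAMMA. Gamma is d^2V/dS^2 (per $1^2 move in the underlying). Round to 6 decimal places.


Answer: Gamma = 0.052836

Derivation:
d1 = 0.7717294578; d2 = 0.7226645009
phi(d1) = 0.2961996048; exp(-qT) = 0.9979196669; exp(-rT) = 0.9943516125
Gamma = exp(-qT) * phi(d1) / (S * sigma * sqrt(T)) = 0.9979196669 * 0.2961996048 / (114.0200 * 0.1700 * 0.2886173938) = 0.052836


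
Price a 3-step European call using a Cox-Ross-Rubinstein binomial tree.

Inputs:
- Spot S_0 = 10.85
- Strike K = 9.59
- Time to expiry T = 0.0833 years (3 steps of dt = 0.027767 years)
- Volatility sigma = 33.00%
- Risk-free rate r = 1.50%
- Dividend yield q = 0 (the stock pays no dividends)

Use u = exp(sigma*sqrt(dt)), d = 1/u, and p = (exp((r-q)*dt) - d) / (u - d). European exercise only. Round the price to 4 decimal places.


Answer: Price = V(0,0) = 1.3236

Derivation:
dt = T/N = 0.027767
u = exp(sigma*sqrt(dt)) = 1.056529; d = 1/u = 0.946496
p = (exp((r-q)*dt) - d) / (u - d) = 0.490042
Discount per step: exp(-r*dt) = 0.999584
Stock lattice S(k, i) with i counting down-moves:
  k=0: S(0,0) = 10.8500
  k=1: S(1,0) = 11.4633; S(1,1) = 10.2695
  k=2: S(2,0) = 12.1114; S(2,1) = 10.8500; S(2,2) = 9.7200
  k=3: S(3,0) = 12.7960; S(3,1) = 11.4633; S(3,2) = 10.2695; S(3,3) = 9.2000
Terminal payoffs V(N, i) = max(S_T - K, 0):
  V(3,0) = 3.205993; V(3,1) = 1.873340; V(3,2) = 0.679477; V(3,3) = 0.000000
Backward induction: V(k, i) = exp(-r*dt) * [p * V(k+1, i) + (1-p) * V(k+1, i+1)].
  V(2,0) = exp(-r*dt) * [p*3.205993 + (1-p)*1.873340] = 2.525344
  V(2,1) = exp(-r*dt) * [p*1.873340 + (1-p)*0.679477] = 1.263993
  V(2,2) = exp(-r*dt) * [p*0.679477 + (1-p)*0.000000] = 0.332834
  V(1,0) = exp(-r*dt) * [p*2.525344 + (1-p)*1.263993] = 1.881325
  V(1,1) = exp(-r*dt) * [p*1.263993 + (1-p)*0.332834] = 0.788813
  V(0,0) = exp(-r*dt) * [p*1.881325 + (1-p)*0.788813] = 1.323638


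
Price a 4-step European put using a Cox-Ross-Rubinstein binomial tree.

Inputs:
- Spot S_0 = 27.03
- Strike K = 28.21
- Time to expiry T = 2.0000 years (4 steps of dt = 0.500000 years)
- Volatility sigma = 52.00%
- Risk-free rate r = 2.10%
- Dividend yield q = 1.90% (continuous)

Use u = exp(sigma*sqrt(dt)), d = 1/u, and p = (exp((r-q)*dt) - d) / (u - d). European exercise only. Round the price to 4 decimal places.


Answer: Price = V(0,0) = 7.8672

Derivation:
dt = T/N = 0.500000
u = exp(sigma*sqrt(dt)) = 1.444402; d = 1/u = 0.692328
p = (exp((r-q)*dt) - d) / (u - d) = 0.410428
Discount per step: exp(-r*dt) = 0.989555
Stock lattice S(k, i) with i counting down-moves:
  k=0: S(0,0) = 27.0300
  k=1: S(1,0) = 39.0422; S(1,1) = 18.7136
  k=2: S(2,0) = 56.3926; S(2,1) = 27.0300; S(2,2) = 12.9560
  k=3: S(3,0) = 81.4536; S(3,1) = 39.0422; S(3,2) = 18.7136; S(3,3) = 8.9698
  k=4: S(4,0) = 117.6518; S(4,1) = 56.3926; S(4,2) = 27.0300; S(4,3) = 12.9560; S(4,4) = 6.2100
Terminal payoffs V(N, i) = max(K - S_T, 0):
  V(4,0) = 0.000000; V(4,1) = 0.000000; V(4,2) = 1.180000; V(4,3) = 15.254035; V(4,4) = 21.999973
Backward induction: V(k, i) = exp(-r*dt) * [p * V(k+1, i) + (1-p) * V(k+1, i+1)].
  V(3,0) = exp(-r*dt) * [p*0.000000 + (1-p)*0.000000] = 0.000000
  V(3,1) = exp(-r*dt) * [p*0.000000 + (1-p)*1.180000] = 0.688428
  V(3,2) = exp(-r*dt) * [p*1.180000 + (1-p)*15.254035] = 9.378658
  V(3,3) = exp(-r*dt) * [p*15.254035 + (1-p)*21.999973] = 19.030377
  V(2,0) = exp(-r*dt) * [p*0.000000 + (1-p)*0.688428] = 0.401638
  V(2,1) = exp(-r*dt) * [p*0.688428 + (1-p)*9.378658] = 5.751236
  V(2,2) = exp(-r*dt) * [p*9.378658 + (1-p)*19.030377] = 14.911641
  V(1,0) = exp(-r*dt) * [p*0.401638 + (1-p)*5.751236] = 3.518471
  V(1,1) = exp(-r*dt) * [p*5.751236 + (1-p)*14.911641] = 11.035469
  V(0,0) = exp(-r*dt) * [p*3.518471 + (1-p)*11.035469] = 7.867239


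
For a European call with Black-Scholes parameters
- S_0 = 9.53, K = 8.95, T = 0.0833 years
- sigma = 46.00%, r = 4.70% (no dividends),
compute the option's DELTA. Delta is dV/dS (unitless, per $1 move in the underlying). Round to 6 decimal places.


Answer: Delta = 0.715262

Derivation:
d1 = 0.5688245664; d2 = 0.4360605652
phi(d1) = 0.3393513672; exp(-qT) = 1.0000000000; exp(-rT) = 0.9960925540
N(d1) = 0.7152623994
Delta = exp(-qT) * N(d1) = 1.0000000000 * 0.7152623994 = 0.715262


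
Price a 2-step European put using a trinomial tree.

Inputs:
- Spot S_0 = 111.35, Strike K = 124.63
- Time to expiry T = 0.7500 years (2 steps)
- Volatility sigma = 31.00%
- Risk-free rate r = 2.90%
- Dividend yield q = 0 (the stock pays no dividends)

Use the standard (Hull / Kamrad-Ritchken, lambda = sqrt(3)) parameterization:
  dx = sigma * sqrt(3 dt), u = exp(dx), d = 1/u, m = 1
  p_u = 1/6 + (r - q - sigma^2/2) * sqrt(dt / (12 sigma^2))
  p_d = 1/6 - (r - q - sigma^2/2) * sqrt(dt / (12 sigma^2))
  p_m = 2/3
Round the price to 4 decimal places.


Answer: Price = V(0,0) = 18.8611

Derivation:
dt = T/N = 0.375000; dx = sigma*sqrt(3*dt) = 0.328805
u = exp(dx) = 1.389306; d = 1/u = 0.719784
p_u = 0.155803, p_m = 0.666667, p_d = 0.177530
Discount per step: exp(-r*dt) = 0.989184
Stock lattice S(k, j) with j the centered position index:
  k=0: S(0,+0) = 111.3500
  k=1: S(1,-1) = 80.1479; S(1,+0) = 111.3500; S(1,+1) = 154.6993
  k=2: S(2,-2) = 57.6891; S(2,-1) = 80.1479; S(2,+0) = 111.3500; S(2,+1) = 154.6993; S(2,+2) = 214.9247
Terminal payoffs V(N, j) = max(K - S_T, 0):
  V(2,-2) = 66.940852; V(2,-1) = 44.482095; V(2,+0) = 13.280000; V(2,+1) = 0.000000; V(2,+2) = 0.000000
Backward induction: V(k, j) = exp(-r*dt) * [p_u * V(k+1, j+1) + p_m * V(k+1, j) + p_d * V(k+1, j-1)]
  V(1,-1) = exp(-r*dt) * [p_u*13.280000 + p_m*44.482095 + p_d*66.940852] = 43.136136
  V(1,+0) = exp(-r*dt) * [p_u*0.000000 + p_m*13.280000 + p_d*44.482095] = 16.569062
  V(1,+1) = exp(-r*dt) * [p_u*0.000000 + p_m*0.000000 + p_d*13.280000] = 2.332097
  V(0,+0) = exp(-r*dt) * [p_u*2.332097 + p_m*16.569062 + p_d*43.136136] = 18.861109


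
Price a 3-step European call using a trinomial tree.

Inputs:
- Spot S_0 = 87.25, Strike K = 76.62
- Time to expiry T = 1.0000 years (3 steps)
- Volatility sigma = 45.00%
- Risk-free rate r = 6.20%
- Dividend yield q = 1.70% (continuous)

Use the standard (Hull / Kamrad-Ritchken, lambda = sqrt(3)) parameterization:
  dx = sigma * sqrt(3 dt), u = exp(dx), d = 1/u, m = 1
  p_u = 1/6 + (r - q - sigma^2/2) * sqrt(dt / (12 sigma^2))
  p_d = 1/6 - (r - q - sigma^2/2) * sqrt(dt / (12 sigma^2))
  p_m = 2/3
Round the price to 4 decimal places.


Answer: Price = V(0,0) = 22.0086

Derivation:
dt = T/N = 0.333333; dx = sigma*sqrt(3*dt) = 0.450000
u = exp(dx) = 1.568312; d = 1/u = 0.637628
p_u = 0.145833, p_m = 0.666667, p_d = 0.187500
Discount per step: exp(-r*dt) = 0.979545
Stock lattice S(k, j) with j the centered position index:
  k=0: S(0,+0) = 87.2500
  k=1: S(1,-1) = 55.6331; S(1,+0) = 87.2500; S(1,+1) = 136.8352
  k=2: S(2,-2) = 35.4732; S(2,-1) = 55.6331; S(2,+0) = 87.2500; S(2,+1) = 136.8352; S(2,+2) = 214.6004
  k=3: S(3,-3) = 22.6187; S(3,-2) = 35.4732; S(3,-1) = 55.6331; S(3,+0) = 87.2500; S(3,+1) = 136.8352; S(3,+2) = 214.6004; S(3,+3) = 336.5604
Terminal payoffs V(N, j) = max(S_T - K, 0):
  V(3,-3) = 0.000000; V(3,-2) = 0.000000; V(3,-1) = 0.000000; V(3,+0) = 10.630000; V(3,+1) = 60.215238; V(3,+2) = 137.980371; V(3,+3) = 259.940378
Backward induction: V(k, j) = exp(-r*dt) * [p_u * V(k+1, j+1) + p_m * V(k+1, j) + p_d * V(k+1, j-1)]
  V(2,-2) = exp(-r*dt) * [p_u*0.000000 + p_m*0.000000 + p_d*0.000000] = 0.000000
  V(2,-1) = exp(-r*dt) * [p_u*10.630000 + p_m*0.000000 + p_d*0.000000] = 1.518499
  V(2,+0) = exp(-r*dt) * [p_u*60.215238 + p_m*10.630000 + p_d*0.000000] = 15.543481
  V(2,+1) = exp(-r*dt) * [p_u*137.980371 + p_m*60.215238 + p_d*10.630000] = 60.985278
  V(2,+2) = exp(-r*dt) * [p_u*259.940378 + p_m*137.980371 + p_d*60.215238] = 138.297359
  V(1,-1) = exp(-r*dt) * [p_u*15.543481 + p_m*1.518499 + p_d*0.000000] = 3.212018
  V(1,+0) = exp(-r*dt) * [p_u*60.985278 + p_m*15.543481 + p_d*1.518499] = 19.141029
  V(1,+1) = exp(-r*dt) * [p_u*138.297359 + p_m*60.985278 + p_d*15.543481] = 62.435853
  V(0,+0) = exp(-r*dt) * [p_u*62.435853 + p_m*19.141029 + p_d*3.212018] = 22.008591


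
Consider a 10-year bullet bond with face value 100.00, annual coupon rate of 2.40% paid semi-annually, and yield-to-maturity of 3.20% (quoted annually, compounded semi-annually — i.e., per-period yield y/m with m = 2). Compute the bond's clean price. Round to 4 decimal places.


Answer: Price = 93.1998

Derivation:
Coupon per period c = face * coupon_rate / m = 1.200000
Periods per year m = 2; per-period yield y/m = 0.016000
Number of cashflows N = 20
Cashflows (t years, CF_t, discount factor 1/(1+y/m)^(m*t), PV):
  t = 0.5000: CF_t = 1.200000, DF = 0.984252, PV = 1.181102
  t = 1.0000: CF_t = 1.200000, DF = 0.968752, PV = 1.162502
  t = 1.5000: CF_t = 1.200000, DF = 0.953496, PV = 1.144195
  t = 2.0000: CF_t = 1.200000, DF = 0.938480, PV = 1.126176
  t = 2.5000: CF_t = 1.200000, DF = 0.923701, PV = 1.108441
  t = 3.0000: CF_t = 1.200000, DF = 0.909155, PV = 1.090986
  t = 3.5000: CF_t = 1.200000, DF = 0.894837, PV = 1.073805
  t = 4.0000: CF_t = 1.200000, DF = 0.880745, PV = 1.056894
  t = 4.5000: CF_t = 1.200000, DF = 0.866875, PV = 1.040250
  t = 5.0000: CF_t = 1.200000, DF = 0.853224, PV = 1.023868
  t = 5.5000: CF_t = 1.200000, DF = 0.839787, PV = 1.007745
  t = 6.0000: CF_t = 1.200000, DF = 0.826562, PV = 0.991875
  t = 6.5000: CF_t = 1.200000, DF = 0.813545, PV = 0.976254
  t = 7.0000: CF_t = 1.200000, DF = 0.800734, PV = 0.960880
  t = 7.5000: CF_t = 1.200000, DF = 0.788124, PV = 0.945748
  t = 8.0000: CF_t = 1.200000, DF = 0.775712, PV = 0.930855
  t = 8.5000: CF_t = 1.200000, DF = 0.763496, PV = 0.916196
  t = 9.0000: CF_t = 1.200000, DF = 0.751473, PV = 0.901767
  t = 9.5000: CF_t = 1.200000, DF = 0.739639, PV = 0.887566
  t = 10.0000: CF_t = 101.200000, DF = 0.727991, PV = 73.672660
Price P = sum_t PV_t = 93.199768


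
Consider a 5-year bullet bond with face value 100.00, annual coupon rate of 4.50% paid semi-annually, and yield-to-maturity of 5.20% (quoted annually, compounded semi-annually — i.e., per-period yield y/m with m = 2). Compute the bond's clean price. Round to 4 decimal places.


Coupon per period c = face * coupon_rate / m = 2.250000
Periods per year m = 2; per-period yield y/m = 0.026000
Number of cashflows N = 10
Cashflows (t years, CF_t, discount factor 1/(1+y/m)^(m*t), PV):
  t = 0.5000: CF_t = 2.250000, DF = 0.974659, PV = 2.192982
  t = 1.0000: CF_t = 2.250000, DF = 0.949960, PV = 2.137410
  t = 1.5000: CF_t = 2.250000, DF = 0.925887, PV = 2.083245
  t = 2.0000: CF_t = 2.250000, DF = 0.902424, PV = 2.030454
  t = 2.5000: CF_t = 2.250000, DF = 0.879555, PV = 1.979000
  t = 3.0000: CF_t = 2.250000, DF = 0.857266, PV = 1.928850
  t = 3.5000: CF_t = 2.250000, DF = 0.835542, PV = 1.879970
  t = 4.0000: CF_t = 2.250000, DF = 0.814369, PV = 1.832330
  t = 4.5000: CF_t = 2.250000, DF = 0.793732, PV = 1.785896
  t = 5.0000: CF_t = 102.250000, DF = 0.773618, PV = 79.102409
Price P = sum_t PV_t = 96.952546

Answer: Price = 96.9525


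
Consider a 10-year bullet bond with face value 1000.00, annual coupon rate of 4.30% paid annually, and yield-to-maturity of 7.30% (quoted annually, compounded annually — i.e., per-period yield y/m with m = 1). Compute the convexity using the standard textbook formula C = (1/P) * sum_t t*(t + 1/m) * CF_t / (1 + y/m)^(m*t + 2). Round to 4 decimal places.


Answer: Convexity = 71.7699

Derivation:
Coupon per period c = face * coupon_rate / m = 43.000000
Periods per year m = 1; per-period yield y/m = 0.073000
Number of cashflows N = 10
Cashflows (t years, CF_t, discount factor 1/(1+y/m)^(m*t), PV):
  t = 1.0000: CF_t = 43.000000, DF = 0.931966, PV = 40.074557
  t = 2.0000: CF_t = 43.000000, DF = 0.868561, PV = 37.348143
  t = 3.0000: CF_t = 43.000000, DF = 0.809470, PV = 34.807216
  t = 4.0000: CF_t = 43.000000, DF = 0.754399, PV = 32.439158
  t = 5.0000: CF_t = 43.000000, DF = 0.703075, PV = 30.232207
  t = 6.0000: CF_t = 43.000000, DF = 0.655242, PV = 28.175402
  t = 7.0000: CF_t = 43.000000, DF = 0.610663, PV = 26.258530
  t = 8.0000: CF_t = 43.000000, DF = 0.569118, PV = 24.472069
  t = 9.0000: CF_t = 43.000000, DF = 0.530399, PV = 22.807147
  t = 10.0000: CF_t = 1043.000000, DF = 0.494314, PV = 515.569347
Price P = sum_t PV_t = 792.183775
Convexity numerator sum_t t*(t + 1/m) * CF_t / (1+y/m)^(m*t + 2):
  t = 1.0000: term = 69.614432
  t = 2.0000: term = 194.634946
  t = 3.0000: term = 362.786478
  t = 4.0000: term = 563.508043
  t = 5.0000: term = 787.755885
  t = 6.0000: term = 1027.826878
  t = 7.0000: term = 1277.200221
  t = 8.0000: term = 1530.395684
  t = 9.0000: term = 1782.846790
  t = 10.0000: term = 49258.403280
Convexity = (1/P) * sum = 56854.972637 / 792.183775 = 71.769928


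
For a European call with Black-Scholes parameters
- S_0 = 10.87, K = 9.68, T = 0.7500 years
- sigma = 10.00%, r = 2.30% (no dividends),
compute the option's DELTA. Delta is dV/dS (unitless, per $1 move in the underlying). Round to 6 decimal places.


d1 = 1.5813023411; d2 = 1.4946998007
phi(d1) = 0.1142693292; exp(-qT) = 1.0000000000; exp(-rT) = 0.9828979294
N(d1) = 0.9430955377
Delta = exp(-qT) * N(d1) = 1.0000000000 * 0.9430955377 = 0.943096

Answer: Delta = 0.943096


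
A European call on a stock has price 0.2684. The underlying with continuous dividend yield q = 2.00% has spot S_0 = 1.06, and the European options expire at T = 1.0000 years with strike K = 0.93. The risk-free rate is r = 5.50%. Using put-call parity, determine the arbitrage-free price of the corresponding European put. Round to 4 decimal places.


Answer: Put price = 0.1096

Derivation:
Put-call parity: C - P = S_0 * exp(-qT) - K * exp(-rT).
S_0 * exp(-qT) = 1.0600 * 0.98019867 = 1.03901059
K * exp(-rT) = 0.9300 * 0.94648515 = 0.88023119
P = C - S*exp(-qT) + K*exp(-rT)
P = 0.2684 - 1.03901059 + 0.88023119 = 0.1096


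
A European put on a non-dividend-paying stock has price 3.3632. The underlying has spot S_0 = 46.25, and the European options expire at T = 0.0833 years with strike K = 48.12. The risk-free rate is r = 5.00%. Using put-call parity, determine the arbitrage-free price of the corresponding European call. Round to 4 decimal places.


Answer: Call price = 1.6932

Derivation:
Put-call parity: C - P = S_0 * exp(-qT) - K * exp(-rT).
S_0 * exp(-qT) = 46.2500 * 1.00000000 = 46.25000000
K * exp(-rT) = 48.1200 * 0.99584366 = 47.91999700
C = P + S*exp(-qT) - K*exp(-rT)
C = 3.3632 + 46.25000000 - 47.91999700 = 1.6932


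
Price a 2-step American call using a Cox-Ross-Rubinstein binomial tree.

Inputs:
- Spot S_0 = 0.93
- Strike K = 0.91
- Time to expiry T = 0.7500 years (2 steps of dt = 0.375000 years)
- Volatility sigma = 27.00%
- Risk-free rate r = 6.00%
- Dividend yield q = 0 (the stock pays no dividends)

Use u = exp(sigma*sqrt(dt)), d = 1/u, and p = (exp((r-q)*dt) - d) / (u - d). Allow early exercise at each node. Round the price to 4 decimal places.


Answer: Price = V(0,0) = 0.1117

Derivation:
dt = T/N = 0.375000
u = exp(sigma*sqrt(dt)) = 1.179795; d = 1/u = 0.847605
p = (exp((r-q)*dt) - d) / (u - d) = 0.527259
Discount per step: exp(-r*dt) = 0.977751
Stock lattice S(k, i) with i counting down-moves:
  k=0: S(0,0) = 0.9300
  k=1: S(1,0) = 1.0972; S(1,1) = 0.7883
  k=2: S(2,0) = 1.2945; S(2,1) = 0.9300; S(2,2) = 0.6681
Terminal payoffs V(N, i) = max(S_T - K, 0):
  V(2,0) = 0.384482; V(2,1) = 0.020000; V(2,2) = 0.000000
Backward induction: V(k, i) = exp(-r*dt) * [p * V(k+1, i) + (1-p) * V(k+1, i+1)]; then take max(V_cont, immediate exercise) for American.
  V(1,0) = exp(-r*dt) * [p*0.384482 + (1-p)*0.020000] = 0.207456; exercise = 0.187209; V(1,0) = max -> 0.207456
  V(1,1) = exp(-r*dt) * [p*0.020000 + (1-p)*0.000000] = 0.010311; exercise = 0.000000; V(1,1) = max -> 0.010311
  V(0,0) = exp(-r*dt) * [p*0.207456 + (1-p)*0.010311] = 0.111715; exercise = 0.020000; V(0,0) = max -> 0.111715


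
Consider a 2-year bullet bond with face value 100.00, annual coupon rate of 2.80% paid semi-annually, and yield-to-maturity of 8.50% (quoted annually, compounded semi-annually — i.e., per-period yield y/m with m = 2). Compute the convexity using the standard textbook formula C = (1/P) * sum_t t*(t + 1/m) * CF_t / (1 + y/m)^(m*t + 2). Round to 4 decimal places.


Answer: Convexity = 4.4671

Derivation:
Coupon per period c = face * coupon_rate / m = 1.400000
Periods per year m = 2; per-period yield y/m = 0.042500
Number of cashflows N = 4
Cashflows (t years, CF_t, discount factor 1/(1+y/m)^(m*t), PV):
  t = 0.5000: CF_t = 1.400000, DF = 0.959233, PV = 1.342926
  t = 1.0000: CF_t = 1.400000, DF = 0.920127, PV = 1.288178
  t = 1.5000: CF_t = 1.400000, DF = 0.882616, PV = 1.235662
  t = 2.0000: CF_t = 101.400000, DF = 0.846634, PV = 85.848696
Price P = sum_t PV_t = 89.715462
Convexity numerator sum_t t*(t + 1/m) * CF_t / (1+y/m)^(m*t + 2):
  t = 0.5000: term = 0.617831
  t = 1.0000: term = 1.777932
  t = 1.5000: term = 3.410900
  t = 2.0000: term = 394.958602
Convexity = (1/P) * sum = 400.765265 / 89.715462 = 4.467070


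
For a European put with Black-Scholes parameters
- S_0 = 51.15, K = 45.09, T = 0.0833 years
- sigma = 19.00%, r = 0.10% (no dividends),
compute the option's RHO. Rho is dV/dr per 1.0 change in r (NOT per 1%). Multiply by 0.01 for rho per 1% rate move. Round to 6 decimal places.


d1 = 2.3285036597; d2 = 2.2736663549
phi(d1) = 0.0265187518; exp(-qT) = 1.0000000000; exp(-rT) = 0.9999167035
N(-d2) = 0.0114930273
Rho = -K*T*exp(-rT)*N(-d2) = -45.0900 * 0.0833 * 0.9999167035 * 0.0114930273 = -0.043164

Answer: Rho = -0.043164


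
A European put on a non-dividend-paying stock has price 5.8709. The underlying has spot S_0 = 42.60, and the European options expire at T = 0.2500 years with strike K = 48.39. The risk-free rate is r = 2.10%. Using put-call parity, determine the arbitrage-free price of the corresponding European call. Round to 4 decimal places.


Put-call parity: C - P = S_0 * exp(-qT) - K * exp(-rT).
S_0 * exp(-qT) = 42.6000 * 1.00000000 = 42.60000000
K * exp(-rT) = 48.3900 * 0.99476376 = 48.13661821
C = P + S*exp(-qT) - K*exp(-rT)
C = 5.8709 + 42.60000000 - 48.13661821 = 0.3343

Answer: Call price = 0.3343
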